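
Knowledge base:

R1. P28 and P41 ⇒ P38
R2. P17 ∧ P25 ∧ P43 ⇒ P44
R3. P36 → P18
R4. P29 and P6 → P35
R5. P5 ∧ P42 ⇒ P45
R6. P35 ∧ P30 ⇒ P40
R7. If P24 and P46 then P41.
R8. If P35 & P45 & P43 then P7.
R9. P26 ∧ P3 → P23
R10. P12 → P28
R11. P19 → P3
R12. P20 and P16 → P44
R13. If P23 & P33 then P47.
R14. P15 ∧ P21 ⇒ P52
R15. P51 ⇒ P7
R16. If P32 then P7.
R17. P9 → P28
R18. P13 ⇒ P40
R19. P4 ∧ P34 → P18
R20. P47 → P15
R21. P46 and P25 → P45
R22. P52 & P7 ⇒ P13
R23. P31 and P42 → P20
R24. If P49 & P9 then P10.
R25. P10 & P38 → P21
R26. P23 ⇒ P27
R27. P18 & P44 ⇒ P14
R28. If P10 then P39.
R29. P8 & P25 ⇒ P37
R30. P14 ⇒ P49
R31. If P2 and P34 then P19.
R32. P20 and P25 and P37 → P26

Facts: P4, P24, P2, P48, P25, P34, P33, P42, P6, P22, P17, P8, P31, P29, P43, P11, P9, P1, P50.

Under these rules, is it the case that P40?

Forward chaining from the given facts derives: P44, P35, P28, P18, P20, P14, P37, P49, P19, P26, P3, P10, P39, P23, P47, P15, P27.
Rules concluding P40: R6 needs P30; R18 needs P13 — none of these are established.

No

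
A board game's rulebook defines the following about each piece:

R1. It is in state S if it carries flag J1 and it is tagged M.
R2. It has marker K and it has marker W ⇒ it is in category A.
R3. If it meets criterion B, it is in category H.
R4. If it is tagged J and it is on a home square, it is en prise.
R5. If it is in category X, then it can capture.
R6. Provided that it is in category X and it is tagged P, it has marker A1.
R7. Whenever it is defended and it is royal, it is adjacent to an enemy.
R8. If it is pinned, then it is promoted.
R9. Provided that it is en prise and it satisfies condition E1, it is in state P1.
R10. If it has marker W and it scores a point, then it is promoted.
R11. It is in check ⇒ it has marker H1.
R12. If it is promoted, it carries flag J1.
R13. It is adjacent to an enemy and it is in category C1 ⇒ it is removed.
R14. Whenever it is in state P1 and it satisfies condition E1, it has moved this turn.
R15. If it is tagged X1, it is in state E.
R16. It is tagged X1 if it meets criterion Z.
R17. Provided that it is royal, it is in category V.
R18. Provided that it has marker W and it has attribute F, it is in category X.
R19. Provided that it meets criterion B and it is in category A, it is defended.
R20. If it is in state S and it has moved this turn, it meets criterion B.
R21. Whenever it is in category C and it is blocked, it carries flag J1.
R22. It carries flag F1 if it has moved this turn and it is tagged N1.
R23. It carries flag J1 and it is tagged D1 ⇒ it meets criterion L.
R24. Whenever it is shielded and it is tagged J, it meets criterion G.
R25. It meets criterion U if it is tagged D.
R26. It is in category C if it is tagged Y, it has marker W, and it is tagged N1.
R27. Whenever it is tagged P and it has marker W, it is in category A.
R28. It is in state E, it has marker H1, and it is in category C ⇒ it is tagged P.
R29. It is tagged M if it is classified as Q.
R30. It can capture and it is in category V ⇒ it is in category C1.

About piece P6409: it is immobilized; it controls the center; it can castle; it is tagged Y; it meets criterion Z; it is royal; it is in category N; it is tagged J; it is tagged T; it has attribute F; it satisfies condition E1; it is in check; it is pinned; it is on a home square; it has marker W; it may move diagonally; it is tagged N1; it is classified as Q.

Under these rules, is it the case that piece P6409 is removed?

By R4 (it is tagged J, it is on a home square): it is en prise.
By R8 (it is pinned): it is promoted.
By R9 (it is en prise, it satisfies condition E1): it is in state P1.
By R11 (it is in check): it has marker H1.
By R12 (it is promoted): it carries flag J1.
By R14 (it is in state P1, it satisfies condition E1): it has moved this turn.
By R16 (it meets criterion Z): it is tagged X1.
By R17 (it is royal): it is in category V.
By R18 (it has marker W, it has attribute F): it is in category X.
By R26 (it is tagged Y, it has marker W, it is tagged N1): it is in category C.
By R29 (it is classified as Q): it is tagged M.
By R1 (it carries flag J1, it is tagged M): it is in state S.
By R5 (it is in category X): it can capture.
By R15 (it is tagged X1): it is in state E.
By R20 (it is in state S, it has moved this turn): it meets criterion B.
By R28 (it is in state E, it has marker H1, it is in category C): it is tagged P.
By R30 (it can capture, it is in category V): it is in category C1.
By R27 (it is tagged P, it has marker W): it is in category A.
By R19 (it meets criterion B, it is in category A): it is defended.
By R7 (it is defended, it is royal): it is adjacent to an enemy.
By R13 (it is adjacent to an enemy, it is in category C1): it is removed.

Yes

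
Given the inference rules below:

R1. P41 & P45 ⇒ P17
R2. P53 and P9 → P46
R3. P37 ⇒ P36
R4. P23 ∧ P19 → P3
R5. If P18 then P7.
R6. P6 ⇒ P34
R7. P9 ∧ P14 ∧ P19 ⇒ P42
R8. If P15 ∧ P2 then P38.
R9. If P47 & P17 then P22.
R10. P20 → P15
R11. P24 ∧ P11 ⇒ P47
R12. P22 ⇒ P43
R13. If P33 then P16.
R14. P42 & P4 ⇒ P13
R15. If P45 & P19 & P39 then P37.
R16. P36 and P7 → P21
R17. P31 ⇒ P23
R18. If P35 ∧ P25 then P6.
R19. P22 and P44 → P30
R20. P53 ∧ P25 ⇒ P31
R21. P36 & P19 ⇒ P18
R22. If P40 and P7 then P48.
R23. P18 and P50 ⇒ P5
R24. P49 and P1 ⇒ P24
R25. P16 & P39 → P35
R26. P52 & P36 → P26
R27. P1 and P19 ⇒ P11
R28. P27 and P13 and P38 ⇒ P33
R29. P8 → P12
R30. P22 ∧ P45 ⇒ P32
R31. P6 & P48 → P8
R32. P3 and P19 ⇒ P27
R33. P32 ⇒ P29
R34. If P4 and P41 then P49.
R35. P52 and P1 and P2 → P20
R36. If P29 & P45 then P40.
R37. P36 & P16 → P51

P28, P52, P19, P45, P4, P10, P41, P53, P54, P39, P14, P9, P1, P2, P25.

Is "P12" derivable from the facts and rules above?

Yes

P17  (by R1: P41, P45)
P42  (by R7: P9, P14, P19)
P13  (by R14: P42, P4)
P37  (by R15: P45, P19, P39)
P31  (by R20: P53, P25)
P11  (by R27: P1, P19)
P49  (by R34: P4, P41)
P20  (by R35: P52, P1, P2)
P36  (by R3: P37)
P15  (by R10: P20)
P23  (by R17: P31)
P18  (by R21: P36, P19)
P24  (by R24: P49, P1)
P3  (by R4: P23, P19)
P7  (by R5: P18)
P38  (by R8: P15, P2)
P47  (by R11: P24, P11)
P27  (by R32: P3, P19)
P22  (by R9: P47, P17)
P33  (by R28: P27, P13, P38)
P32  (by R30: P22, P45)
P29  (by R33: P32)
P40  (by R36: P29, P45)
P16  (by R13: P33)
P48  (by R22: P40, P7)
P35  (by R25: P16, P39)
P6  (by R18: P35, P25)
P8  (by R31: P6, P48)
P12  (by R29: P8)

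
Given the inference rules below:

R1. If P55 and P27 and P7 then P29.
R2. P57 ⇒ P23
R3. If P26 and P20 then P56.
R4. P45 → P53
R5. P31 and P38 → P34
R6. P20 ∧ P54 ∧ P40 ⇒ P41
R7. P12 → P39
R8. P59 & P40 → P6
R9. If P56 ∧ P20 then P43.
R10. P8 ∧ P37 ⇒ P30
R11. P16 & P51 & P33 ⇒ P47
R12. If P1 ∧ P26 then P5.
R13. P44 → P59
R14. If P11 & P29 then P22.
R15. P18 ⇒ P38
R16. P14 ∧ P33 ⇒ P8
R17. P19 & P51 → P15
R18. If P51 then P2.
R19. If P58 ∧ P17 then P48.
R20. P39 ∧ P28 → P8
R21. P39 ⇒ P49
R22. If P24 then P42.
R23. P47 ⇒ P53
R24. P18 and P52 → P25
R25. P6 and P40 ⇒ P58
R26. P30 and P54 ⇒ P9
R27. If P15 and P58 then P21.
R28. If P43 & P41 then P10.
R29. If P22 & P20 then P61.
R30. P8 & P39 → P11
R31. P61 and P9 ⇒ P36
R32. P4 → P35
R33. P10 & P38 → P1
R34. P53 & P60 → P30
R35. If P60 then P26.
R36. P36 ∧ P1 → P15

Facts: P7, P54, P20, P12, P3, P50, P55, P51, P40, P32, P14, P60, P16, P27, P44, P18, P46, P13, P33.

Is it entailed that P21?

Yes

P29  (by R1: P55, P27, P7)
P41  (by R6: P20, P54, P40)
P39  (by R7: P12)
P47  (by R11: P16, P51, P33)
P59  (by R13: P44)
P38  (by R15: P18)
P8  (by R16: P14, P33)
P53  (by R23: P47)
P11  (by R30: P8, P39)
P30  (by R34: P53, P60)
P26  (by R35: P60)
P56  (by R3: P26, P20)
P6  (by R8: P59, P40)
P43  (by R9: P56, P20)
P22  (by R14: P11, P29)
P58  (by R25: P6, P40)
P9  (by R26: P30, P54)
P10  (by R28: P43, P41)
P61  (by R29: P22, P20)
P36  (by R31: P61, P9)
P1  (by R33: P10, P38)
P15  (by R36: P36, P1)
P21  (by R27: P15, P58)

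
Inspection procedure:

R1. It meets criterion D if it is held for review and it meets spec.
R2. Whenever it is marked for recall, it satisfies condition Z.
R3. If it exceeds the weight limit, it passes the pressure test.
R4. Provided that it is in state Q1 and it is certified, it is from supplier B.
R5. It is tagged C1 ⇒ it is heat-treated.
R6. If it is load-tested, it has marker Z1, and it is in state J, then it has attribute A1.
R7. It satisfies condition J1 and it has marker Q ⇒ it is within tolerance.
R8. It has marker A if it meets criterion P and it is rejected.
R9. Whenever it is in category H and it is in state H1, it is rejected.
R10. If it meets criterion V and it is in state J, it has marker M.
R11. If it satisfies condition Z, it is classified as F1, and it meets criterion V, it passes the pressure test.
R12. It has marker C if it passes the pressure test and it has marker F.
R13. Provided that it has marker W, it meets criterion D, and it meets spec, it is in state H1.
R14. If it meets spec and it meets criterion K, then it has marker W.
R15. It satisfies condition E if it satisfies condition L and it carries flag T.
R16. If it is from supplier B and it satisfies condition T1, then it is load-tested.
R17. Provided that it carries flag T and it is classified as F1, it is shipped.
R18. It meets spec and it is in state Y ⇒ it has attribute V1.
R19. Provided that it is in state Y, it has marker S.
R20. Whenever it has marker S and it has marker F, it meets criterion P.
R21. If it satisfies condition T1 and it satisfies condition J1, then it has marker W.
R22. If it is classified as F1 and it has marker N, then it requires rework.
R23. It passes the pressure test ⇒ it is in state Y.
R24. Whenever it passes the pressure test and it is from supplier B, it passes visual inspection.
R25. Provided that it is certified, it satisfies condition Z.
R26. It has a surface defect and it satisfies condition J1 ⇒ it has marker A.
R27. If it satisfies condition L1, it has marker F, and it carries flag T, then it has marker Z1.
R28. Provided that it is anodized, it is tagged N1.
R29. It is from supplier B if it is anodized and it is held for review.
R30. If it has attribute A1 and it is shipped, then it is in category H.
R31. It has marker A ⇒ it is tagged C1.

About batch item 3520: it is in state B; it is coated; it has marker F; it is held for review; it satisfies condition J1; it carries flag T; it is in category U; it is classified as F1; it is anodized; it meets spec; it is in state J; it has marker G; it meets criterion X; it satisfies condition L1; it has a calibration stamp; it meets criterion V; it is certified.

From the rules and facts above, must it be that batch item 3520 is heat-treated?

Forward chaining from the given facts derives: meets criterion D, has marker M, is shipped, satisfies condition Z, has marker Z1, is tagged N1, is from supplier B, passes the pressure test, has marker C, is in state Y, passes visual inspection, has attribute V1, has marker S, meets criterion P.
The only rule concluding "it is heat-treated" is R5, which needs "it is tagged C1"; that is never established.

No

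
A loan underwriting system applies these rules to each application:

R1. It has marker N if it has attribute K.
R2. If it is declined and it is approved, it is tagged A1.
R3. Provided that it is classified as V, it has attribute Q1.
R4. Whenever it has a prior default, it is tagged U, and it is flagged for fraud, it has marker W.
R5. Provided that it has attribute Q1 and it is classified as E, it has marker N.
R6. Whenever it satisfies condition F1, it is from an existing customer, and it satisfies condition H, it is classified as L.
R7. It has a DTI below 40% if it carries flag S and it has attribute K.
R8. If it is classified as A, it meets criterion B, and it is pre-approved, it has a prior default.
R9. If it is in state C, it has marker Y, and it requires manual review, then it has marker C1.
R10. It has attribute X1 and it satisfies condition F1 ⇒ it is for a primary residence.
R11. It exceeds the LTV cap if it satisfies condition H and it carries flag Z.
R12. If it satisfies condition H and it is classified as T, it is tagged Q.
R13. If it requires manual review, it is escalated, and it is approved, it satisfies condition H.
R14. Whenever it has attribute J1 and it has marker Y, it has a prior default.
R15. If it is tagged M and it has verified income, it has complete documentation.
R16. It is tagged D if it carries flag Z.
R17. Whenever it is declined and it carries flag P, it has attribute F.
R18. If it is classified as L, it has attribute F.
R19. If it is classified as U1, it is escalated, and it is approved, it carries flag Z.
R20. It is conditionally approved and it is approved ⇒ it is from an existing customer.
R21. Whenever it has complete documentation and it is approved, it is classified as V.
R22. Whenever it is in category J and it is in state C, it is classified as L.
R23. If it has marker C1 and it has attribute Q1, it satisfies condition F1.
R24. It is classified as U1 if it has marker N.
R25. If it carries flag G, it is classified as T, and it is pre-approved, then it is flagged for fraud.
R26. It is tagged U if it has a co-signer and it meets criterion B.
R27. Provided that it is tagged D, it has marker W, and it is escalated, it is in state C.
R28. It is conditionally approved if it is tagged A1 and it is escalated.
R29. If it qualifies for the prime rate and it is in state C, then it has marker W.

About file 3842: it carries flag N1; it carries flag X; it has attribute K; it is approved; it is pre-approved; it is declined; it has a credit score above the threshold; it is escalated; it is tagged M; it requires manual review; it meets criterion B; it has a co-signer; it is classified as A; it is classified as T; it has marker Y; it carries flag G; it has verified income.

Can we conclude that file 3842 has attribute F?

Yes

By R1 (it has attribute K): it has marker N.
By R2 (it is declined, it is approved): it is tagged A1.
By R8 (it is classified as A, it meets criterion B, it is pre-approved): it has a prior default.
By R13 (it requires manual review, it is escalated, it is approved): it satisfies condition H.
By R15 (it is tagged M, it has verified income): it has complete documentation.
By R21 (it has complete documentation, it is approved): it is classified as V.
By R24 (it has marker N): it is classified as U1.
By R25 (it carries flag G, it is classified as T, it is pre-approved): it is flagged for fraud.
By R26 (it has a co-signer, it meets criterion B): it is tagged U.
By R28 (it is tagged A1, it is escalated): it is conditionally approved.
By R3 (it is classified as V): it has attribute Q1.
By R4 (it has a prior default, it is tagged U, it is flagged for fraud): it has marker W.
By R19 (it is classified as U1, it is escalated, it is approved): it carries flag Z.
By R20 (it is conditionally approved, it is approved): it is from an existing customer.
By R16 (it carries flag Z): it is tagged D.
By R27 (it is tagged D, it has marker W, it is escalated): it is in state C.
By R9 (it is in state C, it has marker Y, it requires manual review): it has marker C1.
By R23 (it has marker C1, it has attribute Q1): it satisfies condition F1.
By R6 (it satisfies condition F1, it is from an existing customer, it satisfies condition H): it is classified as L.
By R18 (it is classified as L): it has attribute F.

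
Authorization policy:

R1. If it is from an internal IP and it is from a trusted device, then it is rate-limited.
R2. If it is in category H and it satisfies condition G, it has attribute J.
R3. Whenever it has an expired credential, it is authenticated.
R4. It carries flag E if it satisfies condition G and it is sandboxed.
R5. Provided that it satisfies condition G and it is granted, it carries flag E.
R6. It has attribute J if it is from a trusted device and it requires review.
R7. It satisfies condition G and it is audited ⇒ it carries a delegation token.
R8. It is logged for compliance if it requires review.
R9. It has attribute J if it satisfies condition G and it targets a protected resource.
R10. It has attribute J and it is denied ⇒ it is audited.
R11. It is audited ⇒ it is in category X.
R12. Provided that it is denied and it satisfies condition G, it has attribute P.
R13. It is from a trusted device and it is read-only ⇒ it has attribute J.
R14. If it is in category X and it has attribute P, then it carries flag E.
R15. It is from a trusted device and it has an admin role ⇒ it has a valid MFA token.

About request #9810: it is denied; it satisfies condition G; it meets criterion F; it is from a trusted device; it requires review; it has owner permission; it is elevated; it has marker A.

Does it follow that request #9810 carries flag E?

Yes

By R6 (it is from a trusted device, it requires review): it has attribute J.
By R10 (it has attribute J, it is denied): it is audited.
By R11 (it is audited): it is in category X.
By R12 (it is denied, it satisfies condition G): it has attribute P.
By R14 (it is in category X, it has attribute P): it carries flag E.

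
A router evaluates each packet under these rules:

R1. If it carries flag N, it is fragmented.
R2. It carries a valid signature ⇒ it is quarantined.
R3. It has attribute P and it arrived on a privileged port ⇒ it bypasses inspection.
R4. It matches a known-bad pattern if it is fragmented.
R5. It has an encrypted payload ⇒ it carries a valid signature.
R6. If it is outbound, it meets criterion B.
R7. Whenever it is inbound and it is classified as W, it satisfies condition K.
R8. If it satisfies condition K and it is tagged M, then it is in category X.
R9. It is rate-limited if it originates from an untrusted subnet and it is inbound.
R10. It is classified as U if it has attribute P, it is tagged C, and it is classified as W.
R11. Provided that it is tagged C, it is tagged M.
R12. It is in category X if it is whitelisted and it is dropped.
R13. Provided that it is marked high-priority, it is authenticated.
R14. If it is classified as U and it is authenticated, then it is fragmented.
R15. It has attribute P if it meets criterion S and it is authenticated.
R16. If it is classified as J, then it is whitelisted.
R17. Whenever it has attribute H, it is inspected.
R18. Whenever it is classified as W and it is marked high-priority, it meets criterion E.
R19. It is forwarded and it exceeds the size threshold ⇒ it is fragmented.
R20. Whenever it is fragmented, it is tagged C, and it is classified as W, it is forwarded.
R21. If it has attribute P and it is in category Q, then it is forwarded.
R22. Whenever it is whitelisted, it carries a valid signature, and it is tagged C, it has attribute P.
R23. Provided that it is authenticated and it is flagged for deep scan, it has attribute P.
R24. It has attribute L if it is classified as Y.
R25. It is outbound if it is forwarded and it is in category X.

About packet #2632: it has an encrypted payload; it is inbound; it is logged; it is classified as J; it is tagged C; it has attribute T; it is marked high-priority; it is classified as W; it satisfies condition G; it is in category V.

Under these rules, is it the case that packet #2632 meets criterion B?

By R5 (it has an encrypted payload): it carries a valid signature.
By R7 (it is inbound, it is classified as W): it satisfies condition K.
By R11 (it is tagged C): it is tagged M.
By R13 (it is marked high-priority): it is authenticated.
By R16 (it is classified as J): it is whitelisted.
By R22 (it is whitelisted, it carries a valid signature, it is tagged C): it has attribute P.
By R8 (it satisfies condition K, it is tagged M): it is in category X.
By R10 (it has attribute P, it is tagged C, it is classified as W): it is classified as U.
By R14 (it is classified as U, it is authenticated): it is fragmented.
By R20 (it is fragmented, it is tagged C, it is classified as W): it is forwarded.
By R25 (it is forwarded, it is in category X): it is outbound.
By R6 (it is outbound): it meets criterion B.

Yes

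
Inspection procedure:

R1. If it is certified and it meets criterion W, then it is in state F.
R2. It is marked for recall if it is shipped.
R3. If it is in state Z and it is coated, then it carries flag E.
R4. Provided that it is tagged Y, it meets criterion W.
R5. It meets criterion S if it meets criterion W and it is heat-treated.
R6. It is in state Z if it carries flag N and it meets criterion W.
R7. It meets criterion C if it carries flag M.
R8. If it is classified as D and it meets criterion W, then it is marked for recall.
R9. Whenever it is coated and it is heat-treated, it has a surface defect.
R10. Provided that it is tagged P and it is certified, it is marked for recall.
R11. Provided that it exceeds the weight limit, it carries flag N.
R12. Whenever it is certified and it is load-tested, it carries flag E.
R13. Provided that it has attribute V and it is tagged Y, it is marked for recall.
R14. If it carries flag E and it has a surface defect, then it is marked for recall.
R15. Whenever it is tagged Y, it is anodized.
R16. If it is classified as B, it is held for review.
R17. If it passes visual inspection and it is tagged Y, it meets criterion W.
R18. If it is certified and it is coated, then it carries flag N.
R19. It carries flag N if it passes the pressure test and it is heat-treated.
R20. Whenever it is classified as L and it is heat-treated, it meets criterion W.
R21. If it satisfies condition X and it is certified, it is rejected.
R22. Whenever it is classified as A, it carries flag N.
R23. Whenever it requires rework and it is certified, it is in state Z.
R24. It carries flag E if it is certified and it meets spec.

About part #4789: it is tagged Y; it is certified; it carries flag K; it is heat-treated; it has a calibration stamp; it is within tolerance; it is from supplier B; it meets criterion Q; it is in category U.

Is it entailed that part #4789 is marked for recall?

No

Forward chaining from the given facts derives: meets criterion W, meets criterion S, is anodized, is in state F.
Rules concluding "it is marked for recall": R2 needs "it is shipped"; R8 needs "it is classified as D"; R10 needs "it is tagged P"; R13 needs "it has attribute V"; R14 needs "it carries flag E" — none of these are established.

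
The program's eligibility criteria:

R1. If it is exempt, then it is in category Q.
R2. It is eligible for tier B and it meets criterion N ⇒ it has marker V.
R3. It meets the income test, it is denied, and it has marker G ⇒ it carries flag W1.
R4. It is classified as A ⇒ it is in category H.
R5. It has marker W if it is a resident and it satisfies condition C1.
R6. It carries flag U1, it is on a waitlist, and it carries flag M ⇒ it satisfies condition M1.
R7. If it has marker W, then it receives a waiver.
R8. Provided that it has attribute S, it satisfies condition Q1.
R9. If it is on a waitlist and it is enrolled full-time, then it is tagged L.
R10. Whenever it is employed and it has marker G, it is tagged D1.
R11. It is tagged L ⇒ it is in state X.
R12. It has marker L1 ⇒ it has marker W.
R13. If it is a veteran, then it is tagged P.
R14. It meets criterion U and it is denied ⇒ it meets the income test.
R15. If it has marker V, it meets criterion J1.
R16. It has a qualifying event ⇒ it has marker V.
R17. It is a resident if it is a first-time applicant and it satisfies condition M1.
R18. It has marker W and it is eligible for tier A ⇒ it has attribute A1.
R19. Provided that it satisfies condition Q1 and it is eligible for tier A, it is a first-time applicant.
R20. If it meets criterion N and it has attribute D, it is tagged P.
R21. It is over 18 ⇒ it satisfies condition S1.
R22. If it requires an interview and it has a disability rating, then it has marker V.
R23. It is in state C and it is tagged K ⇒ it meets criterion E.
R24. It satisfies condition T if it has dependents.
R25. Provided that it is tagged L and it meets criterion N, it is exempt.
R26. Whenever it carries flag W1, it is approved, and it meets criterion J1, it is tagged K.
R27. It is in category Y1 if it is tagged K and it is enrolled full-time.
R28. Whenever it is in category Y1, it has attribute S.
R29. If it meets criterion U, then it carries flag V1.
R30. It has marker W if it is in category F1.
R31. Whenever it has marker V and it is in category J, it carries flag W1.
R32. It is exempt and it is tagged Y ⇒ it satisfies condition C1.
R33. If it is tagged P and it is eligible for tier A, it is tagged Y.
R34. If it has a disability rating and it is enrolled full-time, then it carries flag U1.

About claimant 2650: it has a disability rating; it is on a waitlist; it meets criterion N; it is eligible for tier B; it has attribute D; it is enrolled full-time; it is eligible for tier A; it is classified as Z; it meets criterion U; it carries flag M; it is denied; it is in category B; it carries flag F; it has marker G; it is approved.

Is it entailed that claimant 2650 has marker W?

By R2 (it is eligible for tier B, it meets criterion N): it has marker V.
By R9 (it is on a waitlist, it is enrolled full-time): it is tagged L.
By R14 (it meets criterion U, it is denied): it meets the income test.
By R15 (it has marker V): it meets criterion J1.
By R20 (it meets criterion N, it has attribute D): it is tagged P.
By R25 (it is tagged L, it meets criterion N): it is exempt.
By R33 (it is tagged P, it is eligible for tier A): it is tagged Y.
By R34 (it has a disability rating, it is enrolled full-time): it carries flag U1.
By R3 (it meets the income test, it is denied, it has marker G): it carries flag W1.
By R6 (it carries flag U1, it is on a waitlist, it carries flag M): it satisfies condition M1.
By R26 (it carries flag W1, it is approved, it meets criterion J1): it is tagged K.
By R27 (it is tagged K, it is enrolled full-time): it is in category Y1.
By R28 (it is in category Y1): it has attribute S.
By R32 (it is exempt, it is tagged Y): it satisfies condition C1.
By R8 (it has attribute S): it satisfies condition Q1.
By R19 (it satisfies condition Q1, it is eligible for tier A): it is a first-time applicant.
By R17 (it is a first-time applicant, it satisfies condition M1): it is a resident.
By R5 (it is a resident, it satisfies condition C1): it has marker W.

Yes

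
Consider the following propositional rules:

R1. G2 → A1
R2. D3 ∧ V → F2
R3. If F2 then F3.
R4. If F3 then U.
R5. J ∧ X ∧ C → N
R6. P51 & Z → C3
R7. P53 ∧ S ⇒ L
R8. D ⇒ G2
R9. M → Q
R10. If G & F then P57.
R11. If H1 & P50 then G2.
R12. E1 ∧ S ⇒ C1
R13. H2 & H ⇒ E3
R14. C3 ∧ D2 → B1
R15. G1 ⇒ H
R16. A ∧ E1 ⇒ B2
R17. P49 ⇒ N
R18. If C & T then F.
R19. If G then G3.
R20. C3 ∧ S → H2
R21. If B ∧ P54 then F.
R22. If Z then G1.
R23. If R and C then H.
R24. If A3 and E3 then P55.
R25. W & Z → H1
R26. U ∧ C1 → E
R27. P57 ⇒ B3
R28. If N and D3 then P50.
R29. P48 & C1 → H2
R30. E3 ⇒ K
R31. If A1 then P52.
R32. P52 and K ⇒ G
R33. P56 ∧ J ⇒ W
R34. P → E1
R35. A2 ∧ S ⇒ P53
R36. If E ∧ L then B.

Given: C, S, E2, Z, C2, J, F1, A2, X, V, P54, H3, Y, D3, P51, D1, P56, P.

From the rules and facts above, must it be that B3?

Yes

F2  (by R2: D3, V)
F3  (by R3: F2)
U  (by R4: F3)
N  (by R5: J, X, C)
C3  (by R6: P51, Z)
H2  (by R20: C3, S)
G1  (by R22: Z)
P50  (by R28: N, D3)
W  (by R33: P56, J)
E1  (by R34: P)
P53  (by R35: A2, S)
L  (by R7: P53, S)
C1  (by R12: E1, S)
H  (by R15: G1)
H1  (by R25: W, Z)
E  (by R26: U, C1)
B  (by R36: E, L)
G2  (by R11: H1, P50)
E3  (by R13: H2, H)
F  (by R21: B, P54)
K  (by R30: E3)
A1  (by R1: G2)
P52  (by R31: A1)
G  (by R32: P52, K)
P57  (by R10: G, F)
B3  (by R27: P57)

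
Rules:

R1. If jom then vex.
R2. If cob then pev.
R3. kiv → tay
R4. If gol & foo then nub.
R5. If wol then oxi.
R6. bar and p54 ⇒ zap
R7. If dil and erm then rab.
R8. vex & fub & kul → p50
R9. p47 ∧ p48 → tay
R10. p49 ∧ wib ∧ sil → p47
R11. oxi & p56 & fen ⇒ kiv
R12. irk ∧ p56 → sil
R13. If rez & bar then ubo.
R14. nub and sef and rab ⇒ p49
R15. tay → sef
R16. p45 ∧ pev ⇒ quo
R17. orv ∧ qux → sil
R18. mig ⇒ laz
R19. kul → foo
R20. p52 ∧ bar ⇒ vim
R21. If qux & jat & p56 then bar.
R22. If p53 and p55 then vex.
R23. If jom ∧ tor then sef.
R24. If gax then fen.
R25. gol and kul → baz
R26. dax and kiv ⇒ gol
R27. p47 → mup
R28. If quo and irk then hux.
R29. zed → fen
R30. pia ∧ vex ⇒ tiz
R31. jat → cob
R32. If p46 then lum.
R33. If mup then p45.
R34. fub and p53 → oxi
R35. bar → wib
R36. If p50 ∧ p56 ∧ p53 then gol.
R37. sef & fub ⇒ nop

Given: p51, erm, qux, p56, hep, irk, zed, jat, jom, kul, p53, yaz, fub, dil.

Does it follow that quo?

Yes

vex  (by R1: jom)
rab  (by R7: dil, erm)
p50  (by R8: vex, fub, kul)
sil  (by R12: irk, p56)
foo  (by R19: kul)
bar  (by R21: qux, jat, p56)
fen  (by R29: zed)
cob  (by R31: jat)
oxi  (by R34: fub, p53)
wib  (by R35: bar)
gol  (by R36: p50, p56, p53)
pev  (by R2: cob)
nub  (by R4: gol, foo)
kiv  (by R11: oxi, p56, fen)
tay  (by R3: kiv)
sef  (by R15: tay)
p49  (by R14: nub, sef, rab)
p47  (by R10: p49, wib, sil)
mup  (by R27: p47)
p45  (by R33: mup)
quo  (by R16: p45, pev)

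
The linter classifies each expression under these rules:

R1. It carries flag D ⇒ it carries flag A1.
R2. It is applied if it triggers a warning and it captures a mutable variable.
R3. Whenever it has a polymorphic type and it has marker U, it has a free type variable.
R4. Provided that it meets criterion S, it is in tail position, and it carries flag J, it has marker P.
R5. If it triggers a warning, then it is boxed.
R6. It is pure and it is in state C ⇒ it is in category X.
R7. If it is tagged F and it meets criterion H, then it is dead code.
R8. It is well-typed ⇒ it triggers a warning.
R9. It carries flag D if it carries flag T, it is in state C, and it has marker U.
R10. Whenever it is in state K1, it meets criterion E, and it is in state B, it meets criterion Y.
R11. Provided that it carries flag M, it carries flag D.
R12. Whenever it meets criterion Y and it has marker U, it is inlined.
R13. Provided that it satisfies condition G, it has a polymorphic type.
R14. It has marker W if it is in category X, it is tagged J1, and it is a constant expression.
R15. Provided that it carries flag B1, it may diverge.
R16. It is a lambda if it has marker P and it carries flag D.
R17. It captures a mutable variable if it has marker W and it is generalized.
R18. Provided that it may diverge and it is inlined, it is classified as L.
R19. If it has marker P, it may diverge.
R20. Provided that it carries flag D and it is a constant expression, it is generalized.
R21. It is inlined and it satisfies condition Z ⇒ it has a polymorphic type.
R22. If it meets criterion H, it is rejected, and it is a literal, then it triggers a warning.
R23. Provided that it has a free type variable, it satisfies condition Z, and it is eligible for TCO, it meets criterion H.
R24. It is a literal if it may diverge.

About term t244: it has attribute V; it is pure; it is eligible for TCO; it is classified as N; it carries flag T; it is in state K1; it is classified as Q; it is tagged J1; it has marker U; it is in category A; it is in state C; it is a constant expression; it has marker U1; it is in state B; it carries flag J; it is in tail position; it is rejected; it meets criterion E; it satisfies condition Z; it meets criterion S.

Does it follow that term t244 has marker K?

No

Forward chaining from the given facts derives: has marker P, is in category X, carries flag D, meets criterion Y, is inlined, has marker W, is a lambda, may diverge, is generalized, has a polymorphic type, is a literal, carries flag A1, has a free type variable, captures a mutable variable, is classified as L, meets criterion H, triggers a warning, is applied, is boxed.
No rule has "it has marker K" as its conclusion, and it is not among the given facts.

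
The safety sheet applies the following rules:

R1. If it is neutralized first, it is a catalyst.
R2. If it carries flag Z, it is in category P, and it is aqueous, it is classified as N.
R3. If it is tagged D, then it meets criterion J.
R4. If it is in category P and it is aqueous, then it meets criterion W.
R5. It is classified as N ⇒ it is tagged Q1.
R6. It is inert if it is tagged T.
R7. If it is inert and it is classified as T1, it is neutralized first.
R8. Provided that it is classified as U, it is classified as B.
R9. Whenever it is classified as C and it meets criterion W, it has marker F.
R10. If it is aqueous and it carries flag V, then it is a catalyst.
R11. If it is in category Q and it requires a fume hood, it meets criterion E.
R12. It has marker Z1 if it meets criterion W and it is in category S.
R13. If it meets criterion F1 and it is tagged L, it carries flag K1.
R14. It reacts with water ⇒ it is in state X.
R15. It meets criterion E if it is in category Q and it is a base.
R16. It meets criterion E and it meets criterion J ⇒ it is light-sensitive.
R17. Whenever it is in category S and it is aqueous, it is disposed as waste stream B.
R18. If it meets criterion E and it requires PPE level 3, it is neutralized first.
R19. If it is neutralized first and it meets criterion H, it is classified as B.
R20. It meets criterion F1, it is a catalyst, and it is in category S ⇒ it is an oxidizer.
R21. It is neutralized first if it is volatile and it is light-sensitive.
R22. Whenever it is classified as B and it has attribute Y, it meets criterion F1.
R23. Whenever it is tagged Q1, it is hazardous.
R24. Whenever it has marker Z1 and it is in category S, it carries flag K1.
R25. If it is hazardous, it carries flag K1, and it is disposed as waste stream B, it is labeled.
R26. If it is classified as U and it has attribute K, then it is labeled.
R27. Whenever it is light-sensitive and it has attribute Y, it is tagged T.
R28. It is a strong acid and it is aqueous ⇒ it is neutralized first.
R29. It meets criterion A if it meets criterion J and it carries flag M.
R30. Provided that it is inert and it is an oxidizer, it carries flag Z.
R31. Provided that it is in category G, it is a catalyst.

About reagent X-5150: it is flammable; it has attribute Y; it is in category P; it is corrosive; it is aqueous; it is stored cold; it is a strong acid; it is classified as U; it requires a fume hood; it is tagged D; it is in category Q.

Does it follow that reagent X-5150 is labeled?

No

Forward chaining from the given facts derives: meets criterion J, meets criterion W, is classified as B, meets criterion E, is light-sensitive, meets criterion F1, is tagged T, is neutralized first, is a catalyst, is inert.
Rules concluding "it is labeled": R25 needs "it is hazardous"; R26 needs "it has attribute K" — none of these are established.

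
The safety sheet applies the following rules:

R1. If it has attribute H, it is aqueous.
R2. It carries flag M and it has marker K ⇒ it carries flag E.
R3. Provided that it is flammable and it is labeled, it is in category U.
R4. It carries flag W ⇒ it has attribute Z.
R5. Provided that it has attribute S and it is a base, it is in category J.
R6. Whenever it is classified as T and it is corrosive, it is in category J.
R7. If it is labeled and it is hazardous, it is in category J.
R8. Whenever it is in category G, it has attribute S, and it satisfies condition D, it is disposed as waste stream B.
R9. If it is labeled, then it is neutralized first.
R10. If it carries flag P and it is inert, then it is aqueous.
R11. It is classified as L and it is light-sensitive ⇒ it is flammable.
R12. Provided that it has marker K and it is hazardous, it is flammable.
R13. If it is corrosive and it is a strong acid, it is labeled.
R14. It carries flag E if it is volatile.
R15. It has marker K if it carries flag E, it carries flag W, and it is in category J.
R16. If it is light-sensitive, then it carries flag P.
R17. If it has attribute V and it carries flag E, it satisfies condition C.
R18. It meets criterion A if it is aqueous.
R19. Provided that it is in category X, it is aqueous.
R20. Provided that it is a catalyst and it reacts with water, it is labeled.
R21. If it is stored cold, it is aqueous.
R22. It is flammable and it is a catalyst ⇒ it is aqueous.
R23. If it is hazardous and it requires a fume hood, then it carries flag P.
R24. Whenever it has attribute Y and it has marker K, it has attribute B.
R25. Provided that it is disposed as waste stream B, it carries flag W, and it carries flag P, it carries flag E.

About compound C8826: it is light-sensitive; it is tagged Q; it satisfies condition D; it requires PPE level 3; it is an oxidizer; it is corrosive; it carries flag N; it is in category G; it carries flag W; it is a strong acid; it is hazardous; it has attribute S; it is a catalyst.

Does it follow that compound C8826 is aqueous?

Yes

By R8 (it is in category G, it has attribute S, it satisfies condition D): it is disposed as waste stream B.
By R13 (it is corrosive, it is a strong acid): it is labeled.
By R16 (it is light-sensitive): it carries flag P.
By R25 (it is disposed as waste stream B, it carries flag W, it carries flag P): it carries flag E.
By R7 (it is labeled, it is hazardous): it is in category J.
By R15 (it carries flag E, it carries flag W, it is in category J): it has marker K.
By R12 (it has marker K, it is hazardous): it is flammable.
By R22 (it is flammable, it is a catalyst): it is aqueous.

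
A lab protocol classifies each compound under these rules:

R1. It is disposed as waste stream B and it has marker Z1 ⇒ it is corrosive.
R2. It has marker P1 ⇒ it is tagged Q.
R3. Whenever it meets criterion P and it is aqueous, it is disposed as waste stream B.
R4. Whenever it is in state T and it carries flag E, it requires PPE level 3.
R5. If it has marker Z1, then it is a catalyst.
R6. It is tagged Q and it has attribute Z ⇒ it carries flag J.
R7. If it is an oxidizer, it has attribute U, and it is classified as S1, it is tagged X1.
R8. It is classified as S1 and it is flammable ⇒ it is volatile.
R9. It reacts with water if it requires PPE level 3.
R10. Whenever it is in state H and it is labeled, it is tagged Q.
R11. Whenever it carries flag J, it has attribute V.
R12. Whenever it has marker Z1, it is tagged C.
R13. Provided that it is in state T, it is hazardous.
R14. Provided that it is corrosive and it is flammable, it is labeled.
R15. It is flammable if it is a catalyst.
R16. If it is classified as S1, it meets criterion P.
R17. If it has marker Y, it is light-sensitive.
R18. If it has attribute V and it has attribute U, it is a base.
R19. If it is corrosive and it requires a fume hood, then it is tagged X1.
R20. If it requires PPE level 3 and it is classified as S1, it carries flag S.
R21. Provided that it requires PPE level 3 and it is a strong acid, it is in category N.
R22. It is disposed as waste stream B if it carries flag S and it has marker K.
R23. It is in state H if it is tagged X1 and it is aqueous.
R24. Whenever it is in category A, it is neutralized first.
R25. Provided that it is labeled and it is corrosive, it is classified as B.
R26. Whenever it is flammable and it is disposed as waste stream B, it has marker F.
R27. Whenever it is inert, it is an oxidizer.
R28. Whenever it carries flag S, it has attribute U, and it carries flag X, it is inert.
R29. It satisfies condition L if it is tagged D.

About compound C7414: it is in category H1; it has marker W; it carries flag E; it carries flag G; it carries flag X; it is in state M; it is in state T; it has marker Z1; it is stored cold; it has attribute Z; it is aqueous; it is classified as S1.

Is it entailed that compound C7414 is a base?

No

Forward chaining from the given facts derives: requires PPE level 3, is a catalyst, reacts with water, is tagged C, is hazardous, is flammable, meets criterion P, carries flag S, is disposed as waste stream B, is volatile, has marker F, is corrosive, is labeled, is classified as B.
The only rule concluding "it is a base" is R18, which needs "it has attribute V"; that is never established.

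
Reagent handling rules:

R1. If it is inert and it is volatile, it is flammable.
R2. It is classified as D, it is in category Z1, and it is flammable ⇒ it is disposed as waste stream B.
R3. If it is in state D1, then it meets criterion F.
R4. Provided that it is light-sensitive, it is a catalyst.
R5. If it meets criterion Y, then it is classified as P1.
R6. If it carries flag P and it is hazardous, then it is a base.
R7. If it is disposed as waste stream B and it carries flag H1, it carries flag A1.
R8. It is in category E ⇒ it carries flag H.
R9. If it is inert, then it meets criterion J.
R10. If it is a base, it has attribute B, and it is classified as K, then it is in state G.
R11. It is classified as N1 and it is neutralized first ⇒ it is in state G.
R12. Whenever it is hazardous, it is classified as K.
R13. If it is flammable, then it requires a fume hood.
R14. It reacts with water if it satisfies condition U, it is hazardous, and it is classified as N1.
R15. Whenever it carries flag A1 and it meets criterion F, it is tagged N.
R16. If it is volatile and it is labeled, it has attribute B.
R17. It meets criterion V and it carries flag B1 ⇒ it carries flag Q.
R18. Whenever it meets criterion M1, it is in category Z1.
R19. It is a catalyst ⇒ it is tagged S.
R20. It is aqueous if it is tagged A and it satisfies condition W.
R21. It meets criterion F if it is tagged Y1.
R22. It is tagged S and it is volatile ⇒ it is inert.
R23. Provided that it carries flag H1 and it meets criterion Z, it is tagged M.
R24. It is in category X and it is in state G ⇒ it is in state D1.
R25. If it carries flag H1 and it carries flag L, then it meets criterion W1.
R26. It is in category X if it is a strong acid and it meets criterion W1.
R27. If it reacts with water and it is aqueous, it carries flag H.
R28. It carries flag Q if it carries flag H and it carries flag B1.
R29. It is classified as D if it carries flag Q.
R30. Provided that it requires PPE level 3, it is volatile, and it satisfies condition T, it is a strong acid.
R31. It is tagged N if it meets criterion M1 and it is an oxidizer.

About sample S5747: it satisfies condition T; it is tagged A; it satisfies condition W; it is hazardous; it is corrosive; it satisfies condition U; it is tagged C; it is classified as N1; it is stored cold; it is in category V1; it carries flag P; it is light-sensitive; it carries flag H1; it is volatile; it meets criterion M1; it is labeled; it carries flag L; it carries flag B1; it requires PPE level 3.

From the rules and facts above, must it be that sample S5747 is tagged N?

Yes

By R4 (it is light-sensitive): it is a catalyst.
By R6 (it carries flag P, it is hazardous): it is a base.
By R12 (it is hazardous): it is classified as K.
By R14 (it satisfies condition U, it is hazardous, it is classified as N1): it reacts with water.
By R16 (it is volatile, it is labeled): it has attribute B.
By R18 (it meets criterion M1): it is in category Z1.
By R19 (it is a catalyst): it is tagged S.
By R20 (it is tagged A, it satisfies condition W): it is aqueous.
By R22 (it is tagged S, it is volatile): it is inert.
By R25 (it carries flag H1, it carries flag L): it meets criterion W1.
By R27 (it reacts with water, it is aqueous): it carries flag H.
By R28 (it carries flag H, it carries flag B1): it carries flag Q.
By R29 (it carries flag Q): it is classified as D.
By R30 (it requires PPE level 3, it is volatile, it satisfies condition T): it is a strong acid.
By R1 (it is inert, it is volatile): it is flammable.
By R2 (it is classified as D, it is in category Z1, it is flammable): it is disposed as waste stream B.
By R7 (it is disposed as waste stream B, it carries flag H1): it carries flag A1.
By R10 (it is a base, it has attribute B, it is classified as K): it is in state G.
By R26 (it is a strong acid, it meets criterion W1): it is in category X.
By R24 (it is in category X, it is in state G): it is in state D1.
By R3 (it is in state D1): it meets criterion F.
By R15 (it carries flag A1, it meets criterion F): it is tagged N.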